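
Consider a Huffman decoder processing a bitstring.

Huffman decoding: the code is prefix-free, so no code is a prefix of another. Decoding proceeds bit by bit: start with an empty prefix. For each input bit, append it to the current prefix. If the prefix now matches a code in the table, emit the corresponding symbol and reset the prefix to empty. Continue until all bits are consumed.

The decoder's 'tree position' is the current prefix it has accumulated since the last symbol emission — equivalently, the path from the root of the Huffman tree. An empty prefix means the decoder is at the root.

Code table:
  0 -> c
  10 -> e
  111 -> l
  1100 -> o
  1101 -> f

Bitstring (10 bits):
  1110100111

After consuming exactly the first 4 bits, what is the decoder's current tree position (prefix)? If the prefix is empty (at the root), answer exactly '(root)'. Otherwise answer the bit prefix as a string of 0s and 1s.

Answer: (root)

Derivation:
Bit 0: prefix='1' (no match yet)
Bit 1: prefix='11' (no match yet)
Bit 2: prefix='111' -> emit 'l', reset
Bit 3: prefix='0' -> emit 'c', reset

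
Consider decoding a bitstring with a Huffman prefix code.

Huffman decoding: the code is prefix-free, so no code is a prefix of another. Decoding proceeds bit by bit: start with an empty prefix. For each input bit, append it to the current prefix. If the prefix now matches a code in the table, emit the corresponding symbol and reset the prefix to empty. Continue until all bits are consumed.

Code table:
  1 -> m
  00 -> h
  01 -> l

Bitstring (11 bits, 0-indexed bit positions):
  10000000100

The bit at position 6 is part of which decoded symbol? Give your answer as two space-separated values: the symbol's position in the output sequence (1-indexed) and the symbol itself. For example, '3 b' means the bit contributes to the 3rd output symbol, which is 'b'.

Answer: 4 h

Derivation:
Bit 0: prefix='1' -> emit 'm', reset
Bit 1: prefix='0' (no match yet)
Bit 2: prefix='00' -> emit 'h', reset
Bit 3: prefix='0' (no match yet)
Bit 4: prefix='00' -> emit 'h', reset
Bit 5: prefix='0' (no match yet)
Bit 6: prefix='00' -> emit 'h', reset
Bit 7: prefix='0' (no match yet)
Bit 8: prefix='01' -> emit 'l', reset
Bit 9: prefix='0' (no match yet)
Bit 10: prefix='00' -> emit 'h', reset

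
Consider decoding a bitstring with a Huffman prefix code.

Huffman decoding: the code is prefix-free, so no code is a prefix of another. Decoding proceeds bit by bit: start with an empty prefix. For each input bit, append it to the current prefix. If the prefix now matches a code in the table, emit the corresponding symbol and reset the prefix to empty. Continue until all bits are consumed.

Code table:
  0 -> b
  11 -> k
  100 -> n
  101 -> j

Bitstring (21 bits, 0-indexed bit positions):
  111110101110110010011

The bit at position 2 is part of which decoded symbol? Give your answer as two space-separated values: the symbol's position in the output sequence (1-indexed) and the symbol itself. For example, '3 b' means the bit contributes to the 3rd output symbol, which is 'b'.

Bit 0: prefix='1' (no match yet)
Bit 1: prefix='11' -> emit 'k', reset
Bit 2: prefix='1' (no match yet)
Bit 3: prefix='11' -> emit 'k', reset
Bit 4: prefix='1' (no match yet)
Bit 5: prefix='10' (no match yet)
Bit 6: prefix='101' -> emit 'j', reset

Answer: 2 k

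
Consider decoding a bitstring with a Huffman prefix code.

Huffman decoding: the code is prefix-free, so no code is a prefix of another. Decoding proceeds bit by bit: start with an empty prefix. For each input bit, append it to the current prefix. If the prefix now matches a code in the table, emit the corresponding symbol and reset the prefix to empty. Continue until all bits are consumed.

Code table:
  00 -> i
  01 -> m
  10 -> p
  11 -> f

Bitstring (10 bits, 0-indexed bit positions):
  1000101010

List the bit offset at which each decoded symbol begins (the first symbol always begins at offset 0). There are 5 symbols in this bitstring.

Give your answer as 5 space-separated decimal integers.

Answer: 0 2 4 6 8

Derivation:
Bit 0: prefix='1' (no match yet)
Bit 1: prefix='10' -> emit 'p', reset
Bit 2: prefix='0' (no match yet)
Bit 3: prefix='00' -> emit 'i', reset
Bit 4: prefix='1' (no match yet)
Bit 5: prefix='10' -> emit 'p', reset
Bit 6: prefix='1' (no match yet)
Bit 7: prefix='10' -> emit 'p', reset
Bit 8: prefix='1' (no match yet)
Bit 9: prefix='10' -> emit 'p', reset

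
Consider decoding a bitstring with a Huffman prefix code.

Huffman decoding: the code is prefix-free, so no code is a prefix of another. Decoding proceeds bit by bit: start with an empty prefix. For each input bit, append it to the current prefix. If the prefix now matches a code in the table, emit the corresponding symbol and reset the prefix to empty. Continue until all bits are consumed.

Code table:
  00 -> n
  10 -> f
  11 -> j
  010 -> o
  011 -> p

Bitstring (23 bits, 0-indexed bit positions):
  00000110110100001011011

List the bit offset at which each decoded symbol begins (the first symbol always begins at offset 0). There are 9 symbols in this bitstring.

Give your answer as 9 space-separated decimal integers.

Bit 0: prefix='0' (no match yet)
Bit 1: prefix='00' -> emit 'n', reset
Bit 2: prefix='0' (no match yet)
Bit 3: prefix='00' -> emit 'n', reset
Bit 4: prefix='0' (no match yet)
Bit 5: prefix='01' (no match yet)
Bit 6: prefix='011' -> emit 'p', reset
Bit 7: prefix='0' (no match yet)
Bit 8: prefix='01' (no match yet)
Bit 9: prefix='011' -> emit 'p', reset
Bit 10: prefix='0' (no match yet)
Bit 11: prefix='01' (no match yet)
Bit 12: prefix='010' -> emit 'o', reset
Bit 13: prefix='0' (no match yet)
Bit 14: prefix='00' -> emit 'n', reset
Bit 15: prefix='0' (no match yet)
Bit 16: prefix='01' (no match yet)
Bit 17: prefix='010' -> emit 'o', reset
Bit 18: prefix='1' (no match yet)
Bit 19: prefix='11' -> emit 'j', reset
Bit 20: prefix='0' (no match yet)
Bit 21: prefix='01' (no match yet)
Bit 22: prefix='011' -> emit 'p', reset

Answer: 0 2 4 7 10 13 15 18 20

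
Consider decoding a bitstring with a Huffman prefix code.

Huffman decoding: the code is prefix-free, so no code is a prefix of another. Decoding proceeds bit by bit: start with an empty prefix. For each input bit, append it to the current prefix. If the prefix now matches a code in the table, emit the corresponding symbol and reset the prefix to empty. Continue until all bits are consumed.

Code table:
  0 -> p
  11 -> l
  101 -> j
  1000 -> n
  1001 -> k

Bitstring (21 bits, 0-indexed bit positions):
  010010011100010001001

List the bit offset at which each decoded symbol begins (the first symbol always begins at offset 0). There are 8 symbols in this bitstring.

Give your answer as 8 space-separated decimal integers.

Bit 0: prefix='0' -> emit 'p', reset
Bit 1: prefix='1' (no match yet)
Bit 2: prefix='10' (no match yet)
Bit 3: prefix='100' (no match yet)
Bit 4: prefix='1001' -> emit 'k', reset
Bit 5: prefix='0' -> emit 'p', reset
Bit 6: prefix='0' -> emit 'p', reset
Bit 7: prefix='1' (no match yet)
Bit 8: prefix='11' -> emit 'l', reset
Bit 9: prefix='1' (no match yet)
Bit 10: prefix='10' (no match yet)
Bit 11: prefix='100' (no match yet)
Bit 12: prefix='1000' -> emit 'n', reset
Bit 13: prefix='1' (no match yet)
Bit 14: prefix='10' (no match yet)
Bit 15: prefix='100' (no match yet)
Bit 16: prefix='1000' -> emit 'n', reset
Bit 17: prefix='1' (no match yet)
Bit 18: prefix='10' (no match yet)
Bit 19: prefix='100' (no match yet)
Bit 20: prefix='1001' -> emit 'k', reset

Answer: 0 1 5 6 7 9 13 17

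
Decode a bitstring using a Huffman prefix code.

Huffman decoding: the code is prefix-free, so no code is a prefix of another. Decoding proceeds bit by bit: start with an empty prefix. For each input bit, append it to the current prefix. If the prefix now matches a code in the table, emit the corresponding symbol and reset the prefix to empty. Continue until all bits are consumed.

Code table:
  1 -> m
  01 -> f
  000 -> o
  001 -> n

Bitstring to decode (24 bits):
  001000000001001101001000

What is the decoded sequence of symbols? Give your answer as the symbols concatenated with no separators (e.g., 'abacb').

Answer: noonnmfno

Derivation:
Bit 0: prefix='0' (no match yet)
Bit 1: prefix='00' (no match yet)
Bit 2: prefix='001' -> emit 'n', reset
Bit 3: prefix='0' (no match yet)
Bit 4: prefix='00' (no match yet)
Bit 5: prefix='000' -> emit 'o', reset
Bit 6: prefix='0' (no match yet)
Bit 7: prefix='00' (no match yet)
Bit 8: prefix='000' -> emit 'o', reset
Bit 9: prefix='0' (no match yet)
Bit 10: prefix='00' (no match yet)
Bit 11: prefix='001' -> emit 'n', reset
Bit 12: prefix='0' (no match yet)
Bit 13: prefix='00' (no match yet)
Bit 14: prefix='001' -> emit 'n', reset
Bit 15: prefix='1' -> emit 'm', reset
Bit 16: prefix='0' (no match yet)
Bit 17: prefix='01' -> emit 'f', reset
Bit 18: prefix='0' (no match yet)
Bit 19: prefix='00' (no match yet)
Bit 20: prefix='001' -> emit 'n', reset
Bit 21: prefix='0' (no match yet)
Bit 22: prefix='00' (no match yet)
Bit 23: prefix='000' -> emit 'o', reset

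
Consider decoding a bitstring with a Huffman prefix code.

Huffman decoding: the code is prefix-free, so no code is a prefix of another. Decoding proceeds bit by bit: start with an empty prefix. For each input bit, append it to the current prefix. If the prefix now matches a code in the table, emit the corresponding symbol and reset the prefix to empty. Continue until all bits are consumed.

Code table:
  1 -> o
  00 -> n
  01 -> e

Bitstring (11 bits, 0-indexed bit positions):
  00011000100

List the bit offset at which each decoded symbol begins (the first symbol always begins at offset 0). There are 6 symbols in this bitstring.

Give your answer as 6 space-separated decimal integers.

Bit 0: prefix='0' (no match yet)
Bit 1: prefix='00' -> emit 'n', reset
Bit 2: prefix='0' (no match yet)
Bit 3: prefix='01' -> emit 'e', reset
Bit 4: prefix='1' -> emit 'o', reset
Bit 5: prefix='0' (no match yet)
Bit 6: prefix='00' -> emit 'n', reset
Bit 7: prefix='0' (no match yet)
Bit 8: prefix='01' -> emit 'e', reset
Bit 9: prefix='0' (no match yet)
Bit 10: prefix='00' -> emit 'n', reset

Answer: 0 2 4 5 7 9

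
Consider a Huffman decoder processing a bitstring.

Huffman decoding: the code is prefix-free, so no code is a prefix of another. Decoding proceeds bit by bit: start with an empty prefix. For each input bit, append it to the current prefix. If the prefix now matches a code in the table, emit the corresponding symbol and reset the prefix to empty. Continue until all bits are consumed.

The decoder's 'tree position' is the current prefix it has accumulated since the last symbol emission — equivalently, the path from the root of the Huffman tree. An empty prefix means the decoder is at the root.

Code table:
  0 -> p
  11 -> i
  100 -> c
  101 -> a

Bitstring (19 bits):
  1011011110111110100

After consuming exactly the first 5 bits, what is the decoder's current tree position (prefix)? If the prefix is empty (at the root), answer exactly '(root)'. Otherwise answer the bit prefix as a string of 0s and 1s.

Answer: 10

Derivation:
Bit 0: prefix='1' (no match yet)
Bit 1: prefix='10' (no match yet)
Bit 2: prefix='101' -> emit 'a', reset
Bit 3: prefix='1' (no match yet)
Bit 4: prefix='10' (no match yet)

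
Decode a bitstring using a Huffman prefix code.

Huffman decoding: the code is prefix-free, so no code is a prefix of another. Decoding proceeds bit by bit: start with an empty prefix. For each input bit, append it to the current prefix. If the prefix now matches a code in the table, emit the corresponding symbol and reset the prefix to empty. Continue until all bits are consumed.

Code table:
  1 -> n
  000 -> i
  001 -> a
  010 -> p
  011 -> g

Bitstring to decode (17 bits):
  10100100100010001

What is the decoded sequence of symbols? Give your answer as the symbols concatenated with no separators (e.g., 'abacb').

Bit 0: prefix='1' -> emit 'n', reset
Bit 1: prefix='0' (no match yet)
Bit 2: prefix='01' (no match yet)
Bit 3: prefix='010' -> emit 'p', reset
Bit 4: prefix='0' (no match yet)
Bit 5: prefix='01' (no match yet)
Bit 6: prefix='010' -> emit 'p', reset
Bit 7: prefix='0' (no match yet)
Bit 8: prefix='01' (no match yet)
Bit 9: prefix='010' -> emit 'p', reset
Bit 10: prefix='0' (no match yet)
Bit 11: prefix='00' (no match yet)
Bit 12: prefix='001' -> emit 'a', reset
Bit 13: prefix='0' (no match yet)
Bit 14: prefix='00' (no match yet)
Bit 15: prefix='000' -> emit 'i', reset
Bit 16: prefix='1' -> emit 'n', reset

Answer: npppain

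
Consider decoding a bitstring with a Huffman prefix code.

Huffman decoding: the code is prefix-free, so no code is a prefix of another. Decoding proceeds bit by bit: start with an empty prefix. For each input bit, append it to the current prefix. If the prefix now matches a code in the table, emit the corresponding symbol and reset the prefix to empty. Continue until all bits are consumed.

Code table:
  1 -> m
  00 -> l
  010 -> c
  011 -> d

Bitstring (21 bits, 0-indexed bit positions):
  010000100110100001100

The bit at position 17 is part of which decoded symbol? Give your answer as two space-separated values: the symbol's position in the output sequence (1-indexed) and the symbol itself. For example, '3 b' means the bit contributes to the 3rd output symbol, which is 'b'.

Answer: 7 d

Derivation:
Bit 0: prefix='0' (no match yet)
Bit 1: prefix='01' (no match yet)
Bit 2: prefix='010' -> emit 'c', reset
Bit 3: prefix='0' (no match yet)
Bit 4: prefix='00' -> emit 'l', reset
Bit 5: prefix='0' (no match yet)
Bit 6: prefix='01' (no match yet)
Bit 7: prefix='010' -> emit 'c', reset
Bit 8: prefix='0' (no match yet)
Bit 9: prefix='01' (no match yet)
Bit 10: prefix='011' -> emit 'd', reset
Bit 11: prefix='0' (no match yet)
Bit 12: prefix='01' (no match yet)
Bit 13: prefix='010' -> emit 'c', reset
Bit 14: prefix='0' (no match yet)
Bit 15: prefix='00' -> emit 'l', reset
Bit 16: prefix='0' (no match yet)
Bit 17: prefix='01' (no match yet)
Bit 18: prefix='011' -> emit 'd', reset
Bit 19: prefix='0' (no match yet)
Bit 20: prefix='00' -> emit 'l', reset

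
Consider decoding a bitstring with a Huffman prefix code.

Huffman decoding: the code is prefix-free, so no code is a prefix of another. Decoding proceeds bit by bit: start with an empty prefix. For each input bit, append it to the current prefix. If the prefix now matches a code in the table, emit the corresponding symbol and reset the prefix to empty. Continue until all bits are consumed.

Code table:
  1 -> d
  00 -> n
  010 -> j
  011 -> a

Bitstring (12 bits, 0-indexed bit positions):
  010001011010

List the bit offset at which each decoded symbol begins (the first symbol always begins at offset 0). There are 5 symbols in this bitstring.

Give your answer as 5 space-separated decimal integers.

Bit 0: prefix='0' (no match yet)
Bit 1: prefix='01' (no match yet)
Bit 2: prefix='010' -> emit 'j', reset
Bit 3: prefix='0' (no match yet)
Bit 4: prefix='00' -> emit 'n', reset
Bit 5: prefix='1' -> emit 'd', reset
Bit 6: prefix='0' (no match yet)
Bit 7: prefix='01' (no match yet)
Bit 8: prefix='011' -> emit 'a', reset
Bit 9: prefix='0' (no match yet)
Bit 10: prefix='01' (no match yet)
Bit 11: prefix='010' -> emit 'j', reset

Answer: 0 3 5 6 9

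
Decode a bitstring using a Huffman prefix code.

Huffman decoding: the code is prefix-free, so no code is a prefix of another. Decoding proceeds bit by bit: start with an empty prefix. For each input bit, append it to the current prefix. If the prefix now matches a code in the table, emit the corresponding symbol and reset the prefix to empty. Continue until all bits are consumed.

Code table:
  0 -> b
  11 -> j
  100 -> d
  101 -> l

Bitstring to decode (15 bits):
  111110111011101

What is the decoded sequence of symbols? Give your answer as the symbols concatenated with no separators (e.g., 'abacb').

Bit 0: prefix='1' (no match yet)
Bit 1: prefix='11' -> emit 'j', reset
Bit 2: prefix='1' (no match yet)
Bit 3: prefix='11' -> emit 'j', reset
Bit 4: prefix='1' (no match yet)
Bit 5: prefix='10' (no match yet)
Bit 6: prefix='101' -> emit 'l', reset
Bit 7: prefix='1' (no match yet)
Bit 8: prefix='11' -> emit 'j', reset
Bit 9: prefix='0' -> emit 'b', reset
Bit 10: prefix='1' (no match yet)
Bit 11: prefix='11' -> emit 'j', reset
Bit 12: prefix='1' (no match yet)
Bit 13: prefix='10' (no match yet)
Bit 14: prefix='101' -> emit 'l', reset

Answer: jjljbjl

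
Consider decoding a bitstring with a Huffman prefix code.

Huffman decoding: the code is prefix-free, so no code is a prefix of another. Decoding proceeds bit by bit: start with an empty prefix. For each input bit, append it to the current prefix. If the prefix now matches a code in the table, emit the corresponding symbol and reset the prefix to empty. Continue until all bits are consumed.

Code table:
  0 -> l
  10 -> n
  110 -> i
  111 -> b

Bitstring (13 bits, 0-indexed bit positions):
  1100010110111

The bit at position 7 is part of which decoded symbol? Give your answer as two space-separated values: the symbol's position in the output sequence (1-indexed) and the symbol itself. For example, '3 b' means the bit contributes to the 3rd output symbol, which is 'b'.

Bit 0: prefix='1' (no match yet)
Bit 1: prefix='11' (no match yet)
Bit 2: prefix='110' -> emit 'i', reset
Bit 3: prefix='0' -> emit 'l', reset
Bit 4: prefix='0' -> emit 'l', reset
Bit 5: prefix='1' (no match yet)
Bit 6: prefix='10' -> emit 'n', reset
Bit 7: prefix='1' (no match yet)
Bit 8: prefix='11' (no match yet)
Bit 9: prefix='110' -> emit 'i', reset
Bit 10: prefix='1' (no match yet)
Bit 11: prefix='11' (no match yet)

Answer: 5 i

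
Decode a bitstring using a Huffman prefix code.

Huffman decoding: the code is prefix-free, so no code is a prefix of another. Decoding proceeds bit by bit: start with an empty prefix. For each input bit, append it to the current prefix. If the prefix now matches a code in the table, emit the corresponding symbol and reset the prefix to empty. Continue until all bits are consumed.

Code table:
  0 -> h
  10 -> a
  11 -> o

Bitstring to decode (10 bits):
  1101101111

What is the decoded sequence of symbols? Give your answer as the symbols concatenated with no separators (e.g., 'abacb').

Answer: ohohoo

Derivation:
Bit 0: prefix='1' (no match yet)
Bit 1: prefix='11' -> emit 'o', reset
Bit 2: prefix='0' -> emit 'h', reset
Bit 3: prefix='1' (no match yet)
Bit 4: prefix='11' -> emit 'o', reset
Bit 5: prefix='0' -> emit 'h', reset
Bit 6: prefix='1' (no match yet)
Bit 7: prefix='11' -> emit 'o', reset
Bit 8: prefix='1' (no match yet)
Bit 9: prefix='11' -> emit 'o', reset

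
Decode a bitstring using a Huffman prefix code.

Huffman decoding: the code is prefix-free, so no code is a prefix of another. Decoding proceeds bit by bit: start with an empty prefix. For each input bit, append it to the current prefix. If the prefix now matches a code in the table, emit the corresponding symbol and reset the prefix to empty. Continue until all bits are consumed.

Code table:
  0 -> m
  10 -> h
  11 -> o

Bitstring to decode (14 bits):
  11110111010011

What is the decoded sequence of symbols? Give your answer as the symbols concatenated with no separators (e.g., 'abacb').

Answer: oomohhmo

Derivation:
Bit 0: prefix='1' (no match yet)
Bit 1: prefix='11' -> emit 'o', reset
Bit 2: prefix='1' (no match yet)
Bit 3: prefix='11' -> emit 'o', reset
Bit 4: prefix='0' -> emit 'm', reset
Bit 5: prefix='1' (no match yet)
Bit 6: prefix='11' -> emit 'o', reset
Bit 7: prefix='1' (no match yet)
Bit 8: prefix='10' -> emit 'h', reset
Bit 9: prefix='1' (no match yet)
Bit 10: prefix='10' -> emit 'h', reset
Bit 11: prefix='0' -> emit 'm', reset
Bit 12: prefix='1' (no match yet)
Bit 13: prefix='11' -> emit 'o', reset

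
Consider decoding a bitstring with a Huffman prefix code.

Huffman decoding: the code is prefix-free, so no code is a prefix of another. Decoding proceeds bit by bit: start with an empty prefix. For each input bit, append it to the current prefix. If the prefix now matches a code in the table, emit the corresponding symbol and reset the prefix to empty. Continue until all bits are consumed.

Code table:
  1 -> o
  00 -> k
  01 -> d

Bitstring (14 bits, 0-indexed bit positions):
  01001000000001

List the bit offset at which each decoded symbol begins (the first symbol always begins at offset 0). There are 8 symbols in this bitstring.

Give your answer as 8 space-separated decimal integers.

Answer: 0 2 4 5 7 9 11 13

Derivation:
Bit 0: prefix='0' (no match yet)
Bit 1: prefix='01' -> emit 'd', reset
Bit 2: prefix='0' (no match yet)
Bit 3: prefix='00' -> emit 'k', reset
Bit 4: prefix='1' -> emit 'o', reset
Bit 5: prefix='0' (no match yet)
Bit 6: prefix='00' -> emit 'k', reset
Bit 7: prefix='0' (no match yet)
Bit 8: prefix='00' -> emit 'k', reset
Bit 9: prefix='0' (no match yet)
Bit 10: prefix='00' -> emit 'k', reset
Bit 11: prefix='0' (no match yet)
Bit 12: prefix='00' -> emit 'k', reset
Bit 13: prefix='1' -> emit 'o', reset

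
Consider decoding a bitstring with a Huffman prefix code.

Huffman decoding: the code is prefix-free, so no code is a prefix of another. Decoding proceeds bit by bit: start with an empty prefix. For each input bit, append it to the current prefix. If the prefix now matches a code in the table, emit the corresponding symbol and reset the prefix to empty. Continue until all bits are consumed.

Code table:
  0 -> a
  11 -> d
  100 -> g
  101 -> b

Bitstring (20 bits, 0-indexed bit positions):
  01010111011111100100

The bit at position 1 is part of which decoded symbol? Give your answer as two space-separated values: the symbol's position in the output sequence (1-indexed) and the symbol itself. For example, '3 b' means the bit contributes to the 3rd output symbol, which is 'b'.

Bit 0: prefix='0' -> emit 'a', reset
Bit 1: prefix='1' (no match yet)
Bit 2: prefix='10' (no match yet)
Bit 3: prefix='101' -> emit 'b', reset
Bit 4: prefix='0' -> emit 'a', reset
Bit 5: prefix='1' (no match yet)

Answer: 2 b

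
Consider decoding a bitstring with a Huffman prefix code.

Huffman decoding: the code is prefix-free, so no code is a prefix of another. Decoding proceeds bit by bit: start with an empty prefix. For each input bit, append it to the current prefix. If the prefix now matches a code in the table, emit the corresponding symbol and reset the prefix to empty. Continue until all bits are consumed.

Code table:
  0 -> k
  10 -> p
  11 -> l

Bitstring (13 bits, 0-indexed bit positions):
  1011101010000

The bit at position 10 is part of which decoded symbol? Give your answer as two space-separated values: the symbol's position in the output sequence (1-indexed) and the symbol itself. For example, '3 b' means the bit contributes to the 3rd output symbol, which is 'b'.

Bit 0: prefix='1' (no match yet)
Bit 1: prefix='10' -> emit 'p', reset
Bit 2: prefix='1' (no match yet)
Bit 3: prefix='11' -> emit 'l', reset
Bit 4: prefix='1' (no match yet)
Bit 5: prefix='10' -> emit 'p', reset
Bit 6: prefix='1' (no match yet)
Bit 7: prefix='10' -> emit 'p', reset
Bit 8: prefix='1' (no match yet)
Bit 9: prefix='10' -> emit 'p', reset
Bit 10: prefix='0' -> emit 'k', reset
Bit 11: prefix='0' -> emit 'k', reset
Bit 12: prefix='0' -> emit 'k', reset

Answer: 6 k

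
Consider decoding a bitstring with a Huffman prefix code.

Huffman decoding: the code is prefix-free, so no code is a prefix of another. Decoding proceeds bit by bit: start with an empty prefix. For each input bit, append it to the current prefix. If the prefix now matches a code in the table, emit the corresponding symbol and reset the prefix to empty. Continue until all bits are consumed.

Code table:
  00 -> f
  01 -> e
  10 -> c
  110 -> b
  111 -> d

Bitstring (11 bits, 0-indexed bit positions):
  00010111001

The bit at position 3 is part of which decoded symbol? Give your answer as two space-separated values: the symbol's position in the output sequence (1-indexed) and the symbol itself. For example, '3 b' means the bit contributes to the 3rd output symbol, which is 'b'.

Bit 0: prefix='0' (no match yet)
Bit 1: prefix='00' -> emit 'f', reset
Bit 2: prefix='0' (no match yet)
Bit 3: prefix='01' -> emit 'e', reset
Bit 4: prefix='0' (no match yet)
Bit 5: prefix='01' -> emit 'e', reset
Bit 6: prefix='1' (no match yet)
Bit 7: prefix='11' (no match yet)

Answer: 2 e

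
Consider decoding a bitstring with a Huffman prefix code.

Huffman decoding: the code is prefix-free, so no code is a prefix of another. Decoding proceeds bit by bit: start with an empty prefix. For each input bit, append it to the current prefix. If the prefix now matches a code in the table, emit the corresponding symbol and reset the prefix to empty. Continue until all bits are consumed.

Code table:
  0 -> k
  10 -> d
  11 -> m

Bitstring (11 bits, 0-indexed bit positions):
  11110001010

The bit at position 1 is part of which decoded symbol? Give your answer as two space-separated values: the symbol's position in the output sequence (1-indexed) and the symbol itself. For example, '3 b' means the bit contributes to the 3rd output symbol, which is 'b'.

Bit 0: prefix='1' (no match yet)
Bit 1: prefix='11' -> emit 'm', reset
Bit 2: prefix='1' (no match yet)
Bit 3: prefix='11' -> emit 'm', reset
Bit 4: prefix='0' -> emit 'k', reset
Bit 5: prefix='0' -> emit 'k', reset

Answer: 1 m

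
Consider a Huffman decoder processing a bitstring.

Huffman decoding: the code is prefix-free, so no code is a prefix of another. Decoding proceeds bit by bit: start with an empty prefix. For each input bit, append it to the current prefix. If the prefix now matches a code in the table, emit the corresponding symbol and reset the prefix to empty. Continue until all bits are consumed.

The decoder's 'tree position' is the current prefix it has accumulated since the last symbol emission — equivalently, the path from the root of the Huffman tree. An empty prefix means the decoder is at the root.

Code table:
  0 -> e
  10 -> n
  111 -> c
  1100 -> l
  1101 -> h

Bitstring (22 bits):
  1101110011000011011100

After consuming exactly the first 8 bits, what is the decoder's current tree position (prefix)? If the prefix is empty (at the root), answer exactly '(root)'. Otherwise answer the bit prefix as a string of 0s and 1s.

Bit 0: prefix='1' (no match yet)
Bit 1: prefix='11' (no match yet)
Bit 2: prefix='110' (no match yet)
Bit 3: prefix='1101' -> emit 'h', reset
Bit 4: prefix='1' (no match yet)
Bit 5: prefix='11' (no match yet)
Bit 6: prefix='110' (no match yet)
Bit 7: prefix='1100' -> emit 'l', reset

Answer: (root)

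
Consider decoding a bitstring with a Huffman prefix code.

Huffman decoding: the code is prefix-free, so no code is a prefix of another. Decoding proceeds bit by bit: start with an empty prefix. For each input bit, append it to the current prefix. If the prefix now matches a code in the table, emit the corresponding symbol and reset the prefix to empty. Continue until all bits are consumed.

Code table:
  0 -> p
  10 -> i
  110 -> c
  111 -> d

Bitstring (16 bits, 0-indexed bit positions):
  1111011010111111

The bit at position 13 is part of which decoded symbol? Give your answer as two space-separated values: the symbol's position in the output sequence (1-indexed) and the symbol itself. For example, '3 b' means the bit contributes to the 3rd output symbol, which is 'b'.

Bit 0: prefix='1' (no match yet)
Bit 1: prefix='11' (no match yet)
Bit 2: prefix='111' -> emit 'd', reset
Bit 3: prefix='1' (no match yet)
Bit 4: prefix='10' -> emit 'i', reset
Bit 5: prefix='1' (no match yet)
Bit 6: prefix='11' (no match yet)
Bit 7: prefix='110' -> emit 'c', reset
Bit 8: prefix='1' (no match yet)
Bit 9: prefix='10' -> emit 'i', reset
Bit 10: prefix='1' (no match yet)
Bit 11: prefix='11' (no match yet)
Bit 12: prefix='111' -> emit 'd', reset
Bit 13: prefix='1' (no match yet)
Bit 14: prefix='11' (no match yet)
Bit 15: prefix='111' -> emit 'd', reset

Answer: 6 d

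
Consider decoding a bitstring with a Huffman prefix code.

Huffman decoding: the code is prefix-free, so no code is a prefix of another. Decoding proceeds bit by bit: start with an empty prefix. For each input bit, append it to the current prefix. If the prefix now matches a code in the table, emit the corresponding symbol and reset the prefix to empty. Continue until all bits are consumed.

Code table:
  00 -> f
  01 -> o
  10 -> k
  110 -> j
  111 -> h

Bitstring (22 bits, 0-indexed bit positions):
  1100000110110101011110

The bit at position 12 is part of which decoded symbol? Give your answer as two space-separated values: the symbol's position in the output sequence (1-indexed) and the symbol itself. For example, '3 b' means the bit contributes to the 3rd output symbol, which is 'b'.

Bit 0: prefix='1' (no match yet)
Bit 1: prefix='11' (no match yet)
Bit 2: prefix='110' -> emit 'j', reset
Bit 3: prefix='0' (no match yet)
Bit 4: prefix='00' -> emit 'f', reset
Bit 5: prefix='0' (no match yet)
Bit 6: prefix='00' -> emit 'f', reset
Bit 7: prefix='1' (no match yet)
Bit 8: prefix='11' (no match yet)
Bit 9: prefix='110' -> emit 'j', reset
Bit 10: prefix='1' (no match yet)
Bit 11: prefix='11' (no match yet)
Bit 12: prefix='110' -> emit 'j', reset
Bit 13: prefix='1' (no match yet)
Bit 14: prefix='10' -> emit 'k', reset
Bit 15: prefix='1' (no match yet)
Bit 16: prefix='10' -> emit 'k', reset

Answer: 5 j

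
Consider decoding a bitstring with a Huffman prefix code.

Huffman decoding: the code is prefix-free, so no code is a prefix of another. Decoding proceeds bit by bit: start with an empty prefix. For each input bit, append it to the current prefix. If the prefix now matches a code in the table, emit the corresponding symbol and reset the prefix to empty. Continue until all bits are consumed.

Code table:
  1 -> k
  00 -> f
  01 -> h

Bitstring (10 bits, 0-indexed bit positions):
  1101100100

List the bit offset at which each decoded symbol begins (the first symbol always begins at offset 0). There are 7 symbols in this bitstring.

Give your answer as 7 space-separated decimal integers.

Bit 0: prefix='1' -> emit 'k', reset
Bit 1: prefix='1' -> emit 'k', reset
Bit 2: prefix='0' (no match yet)
Bit 3: prefix='01' -> emit 'h', reset
Bit 4: prefix='1' -> emit 'k', reset
Bit 5: prefix='0' (no match yet)
Bit 6: prefix='00' -> emit 'f', reset
Bit 7: prefix='1' -> emit 'k', reset
Bit 8: prefix='0' (no match yet)
Bit 9: prefix='00' -> emit 'f', reset

Answer: 0 1 2 4 5 7 8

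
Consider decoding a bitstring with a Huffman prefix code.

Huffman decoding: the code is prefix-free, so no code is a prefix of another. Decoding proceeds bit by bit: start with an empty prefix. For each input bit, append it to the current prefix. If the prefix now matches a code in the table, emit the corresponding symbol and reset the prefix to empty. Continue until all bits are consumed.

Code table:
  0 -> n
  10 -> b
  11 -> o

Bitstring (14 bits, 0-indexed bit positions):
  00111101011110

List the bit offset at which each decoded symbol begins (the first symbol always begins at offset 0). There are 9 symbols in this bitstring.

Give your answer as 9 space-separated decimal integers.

Answer: 0 1 2 4 6 7 9 11 13

Derivation:
Bit 0: prefix='0' -> emit 'n', reset
Bit 1: prefix='0' -> emit 'n', reset
Bit 2: prefix='1' (no match yet)
Bit 3: prefix='11' -> emit 'o', reset
Bit 4: prefix='1' (no match yet)
Bit 5: prefix='11' -> emit 'o', reset
Bit 6: prefix='0' -> emit 'n', reset
Bit 7: prefix='1' (no match yet)
Bit 8: prefix='10' -> emit 'b', reset
Bit 9: prefix='1' (no match yet)
Bit 10: prefix='11' -> emit 'o', reset
Bit 11: prefix='1' (no match yet)
Bit 12: prefix='11' -> emit 'o', reset
Bit 13: prefix='0' -> emit 'n', reset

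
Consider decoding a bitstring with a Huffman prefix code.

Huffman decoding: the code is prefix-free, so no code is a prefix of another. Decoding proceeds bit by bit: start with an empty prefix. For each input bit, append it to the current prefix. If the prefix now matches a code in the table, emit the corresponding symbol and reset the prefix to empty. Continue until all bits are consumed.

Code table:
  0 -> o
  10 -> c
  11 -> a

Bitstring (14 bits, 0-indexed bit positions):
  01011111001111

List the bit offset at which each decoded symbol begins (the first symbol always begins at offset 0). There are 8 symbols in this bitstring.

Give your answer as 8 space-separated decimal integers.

Answer: 0 1 3 5 7 9 10 12

Derivation:
Bit 0: prefix='0' -> emit 'o', reset
Bit 1: prefix='1' (no match yet)
Bit 2: prefix='10' -> emit 'c', reset
Bit 3: prefix='1' (no match yet)
Bit 4: prefix='11' -> emit 'a', reset
Bit 5: prefix='1' (no match yet)
Bit 6: prefix='11' -> emit 'a', reset
Bit 7: prefix='1' (no match yet)
Bit 8: prefix='10' -> emit 'c', reset
Bit 9: prefix='0' -> emit 'o', reset
Bit 10: prefix='1' (no match yet)
Bit 11: prefix='11' -> emit 'a', reset
Bit 12: prefix='1' (no match yet)
Bit 13: prefix='11' -> emit 'a', reset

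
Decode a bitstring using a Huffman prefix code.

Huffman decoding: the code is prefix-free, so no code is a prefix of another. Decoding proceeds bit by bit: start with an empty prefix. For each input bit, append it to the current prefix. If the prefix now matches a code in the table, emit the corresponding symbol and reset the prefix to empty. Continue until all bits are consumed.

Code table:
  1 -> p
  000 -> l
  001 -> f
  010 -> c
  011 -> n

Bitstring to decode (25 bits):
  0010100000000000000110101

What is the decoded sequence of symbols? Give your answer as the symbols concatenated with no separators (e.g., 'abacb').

Answer: fcllllncp

Derivation:
Bit 0: prefix='0' (no match yet)
Bit 1: prefix='00' (no match yet)
Bit 2: prefix='001' -> emit 'f', reset
Bit 3: prefix='0' (no match yet)
Bit 4: prefix='01' (no match yet)
Bit 5: prefix='010' -> emit 'c', reset
Bit 6: prefix='0' (no match yet)
Bit 7: prefix='00' (no match yet)
Bit 8: prefix='000' -> emit 'l', reset
Bit 9: prefix='0' (no match yet)
Bit 10: prefix='00' (no match yet)
Bit 11: prefix='000' -> emit 'l', reset
Bit 12: prefix='0' (no match yet)
Bit 13: prefix='00' (no match yet)
Bit 14: prefix='000' -> emit 'l', reset
Bit 15: prefix='0' (no match yet)
Bit 16: prefix='00' (no match yet)
Bit 17: prefix='000' -> emit 'l', reset
Bit 18: prefix='0' (no match yet)
Bit 19: prefix='01' (no match yet)
Bit 20: prefix='011' -> emit 'n', reset
Bit 21: prefix='0' (no match yet)
Bit 22: prefix='01' (no match yet)
Bit 23: prefix='010' -> emit 'c', reset
Bit 24: prefix='1' -> emit 'p', reset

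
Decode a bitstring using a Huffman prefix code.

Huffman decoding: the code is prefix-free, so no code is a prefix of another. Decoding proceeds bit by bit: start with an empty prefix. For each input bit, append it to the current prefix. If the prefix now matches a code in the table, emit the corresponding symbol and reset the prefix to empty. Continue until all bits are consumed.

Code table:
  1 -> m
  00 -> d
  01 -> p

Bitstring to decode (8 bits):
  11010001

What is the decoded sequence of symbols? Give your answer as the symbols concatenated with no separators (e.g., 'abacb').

Answer: mmpdp

Derivation:
Bit 0: prefix='1' -> emit 'm', reset
Bit 1: prefix='1' -> emit 'm', reset
Bit 2: prefix='0' (no match yet)
Bit 3: prefix='01' -> emit 'p', reset
Bit 4: prefix='0' (no match yet)
Bit 5: prefix='00' -> emit 'd', reset
Bit 6: prefix='0' (no match yet)
Bit 7: prefix='01' -> emit 'p', reset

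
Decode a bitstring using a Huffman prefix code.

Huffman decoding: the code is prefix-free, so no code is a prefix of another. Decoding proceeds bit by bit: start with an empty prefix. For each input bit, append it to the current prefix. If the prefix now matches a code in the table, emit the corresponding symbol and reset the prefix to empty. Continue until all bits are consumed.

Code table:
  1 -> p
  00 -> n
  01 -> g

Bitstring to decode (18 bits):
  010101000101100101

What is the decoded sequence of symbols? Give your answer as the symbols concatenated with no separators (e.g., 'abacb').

Answer: gggnggpnpg

Derivation:
Bit 0: prefix='0' (no match yet)
Bit 1: prefix='01' -> emit 'g', reset
Bit 2: prefix='0' (no match yet)
Bit 3: prefix='01' -> emit 'g', reset
Bit 4: prefix='0' (no match yet)
Bit 5: prefix='01' -> emit 'g', reset
Bit 6: prefix='0' (no match yet)
Bit 7: prefix='00' -> emit 'n', reset
Bit 8: prefix='0' (no match yet)
Bit 9: prefix='01' -> emit 'g', reset
Bit 10: prefix='0' (no match yet)
Bit 11: prefix='01' -> emit 'g', reset
Bit 12: prefix='1' -> emit 'p', reset
Bit 13: prefix='0' (no match yet)
Bit 14: prefix='00' -> emit 'n', reset
Bit 15: prefix='1' -> emit 'p', reset
Bit 16: prefix='0' (no match yet)
Bit 17: prefix='01' -> emit 'g', reset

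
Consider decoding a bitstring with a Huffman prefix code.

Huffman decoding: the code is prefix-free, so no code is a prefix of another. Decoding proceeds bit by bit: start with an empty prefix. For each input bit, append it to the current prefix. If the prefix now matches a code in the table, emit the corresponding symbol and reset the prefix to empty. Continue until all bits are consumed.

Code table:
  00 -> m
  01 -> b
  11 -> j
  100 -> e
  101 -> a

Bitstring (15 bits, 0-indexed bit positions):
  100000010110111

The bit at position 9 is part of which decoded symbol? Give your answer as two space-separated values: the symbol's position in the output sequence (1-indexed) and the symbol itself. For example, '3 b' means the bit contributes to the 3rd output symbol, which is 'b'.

Answer: 4 a

Derivation:
Bit 0: prefix='1' (no match yet)
Bit 1: prefix='10' (no match yet)
Bit 2: prefix='100' -> emit 'e', reset
Bit 3: prefix='0' (no match yet)
Bit 4: prefix='00' -> emit 'm', reset
Bit 5: prefix='0' (no match yet)
Bit 6: prefix='00' -> emit 'm', reset
Bit 7: prefix='1' (no match yet)
Bit 8: prefix='10' (no match yet)
Bit 9: prefix='101' -> emit 'a', reset
Bit 10: prefix='1' (no match yet)
Bit 11: prefix='10' (no match yet)
Bit 12: prefix='101' -> emit 'a', reset
Bit 13: prefix='1' (no match yet)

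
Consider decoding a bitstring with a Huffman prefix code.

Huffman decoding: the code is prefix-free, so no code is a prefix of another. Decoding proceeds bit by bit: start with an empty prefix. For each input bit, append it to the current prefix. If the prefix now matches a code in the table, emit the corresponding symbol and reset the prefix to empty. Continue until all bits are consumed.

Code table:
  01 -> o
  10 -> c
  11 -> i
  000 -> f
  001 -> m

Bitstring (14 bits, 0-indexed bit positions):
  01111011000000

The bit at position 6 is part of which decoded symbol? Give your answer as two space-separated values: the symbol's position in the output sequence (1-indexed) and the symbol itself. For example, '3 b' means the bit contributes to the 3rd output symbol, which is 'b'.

Answer: 4 i

Derivation:
Bit 0: prefix='0' (no match yet)
Bit 1: prefix='01' -> emit 'o', reset
Bit 2: prefix='1' (no match yet)
Bit 3: prefix='11' -> emit 'i', reset
Bit 4: prefix='1' (no match yet)
Bit 5: prefix='10' -> emit 'c', reset
Bit 6: prefix='1' (no match yet)
Bit 7: prefix='11' -> emit 'i', reset
Bit 8: prefix='0' (no match yet)
Bit 9: prefix='00' (no match yet)
Bit 10: prefix='000' -> emit 'f', reset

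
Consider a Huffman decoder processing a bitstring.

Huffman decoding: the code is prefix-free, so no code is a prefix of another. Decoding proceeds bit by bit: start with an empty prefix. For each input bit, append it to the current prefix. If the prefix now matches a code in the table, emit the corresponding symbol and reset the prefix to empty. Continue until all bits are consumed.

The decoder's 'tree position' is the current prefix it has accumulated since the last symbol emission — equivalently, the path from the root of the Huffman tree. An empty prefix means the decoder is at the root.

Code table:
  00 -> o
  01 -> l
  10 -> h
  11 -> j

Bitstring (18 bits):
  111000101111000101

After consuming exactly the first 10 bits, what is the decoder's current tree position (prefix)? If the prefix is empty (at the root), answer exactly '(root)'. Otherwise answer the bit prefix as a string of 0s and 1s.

Bit 0: prefix='1' (no match yet)
Bit 1: prefix='11' -> emit 'j', reset
Bit 2: prefix='1' (no match yet)
Bit 3: prefix='10' -> emit 'h', reset
Bit 4: prefix='0' (no match yet)
Bit 5: prefix='00' -> emit 'o', reset
Bit 6: prefix='1' (no match yet)
Bit 7: prefix='10' -> emit 'h', reset
Bit 8: prefix='1' (no match yet)
Bit 9: prefix='11' -> emit 'j', reset

Answer: (root)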